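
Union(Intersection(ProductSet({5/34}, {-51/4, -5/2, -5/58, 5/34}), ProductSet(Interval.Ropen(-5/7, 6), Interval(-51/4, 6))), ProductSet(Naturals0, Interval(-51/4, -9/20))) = Union(ProductSet({5/34}, {-51/4, -5/2, -5/58, 5/34}), ProductSet(Naturals0, Interval(-51/4, -9/20)))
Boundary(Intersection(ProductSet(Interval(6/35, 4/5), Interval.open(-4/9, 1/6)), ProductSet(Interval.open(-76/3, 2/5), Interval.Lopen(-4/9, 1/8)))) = Union(ProductSet({6/35, 2/5}, Interval(-4/9, 1/8)), ProductSet(Interval(6/35, 2/5), {-4/9, 1/8}))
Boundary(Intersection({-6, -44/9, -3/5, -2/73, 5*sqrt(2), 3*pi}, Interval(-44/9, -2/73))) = {-44/9, -3/5, -2/73}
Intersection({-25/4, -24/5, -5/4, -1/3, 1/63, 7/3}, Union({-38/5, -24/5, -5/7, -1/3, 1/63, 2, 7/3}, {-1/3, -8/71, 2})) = {-24/5, -1/3, 1/63, 7/3}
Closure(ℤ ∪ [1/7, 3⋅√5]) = ℤ ∪ [1/7, 3⋅√5]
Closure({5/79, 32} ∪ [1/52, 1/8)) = [1/52, 1/8] ∪ {32}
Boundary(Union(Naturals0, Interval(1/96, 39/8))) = Union(Complement(Naturals0, Interval.open(1/96, 39/8)), {1/96, 39/8})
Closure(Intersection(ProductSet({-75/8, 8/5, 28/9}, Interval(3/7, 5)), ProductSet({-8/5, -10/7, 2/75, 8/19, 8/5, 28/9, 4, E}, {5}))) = ProductSet({8/5, 28/9}, {5})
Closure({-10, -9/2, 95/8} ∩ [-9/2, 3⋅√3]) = {-9/2}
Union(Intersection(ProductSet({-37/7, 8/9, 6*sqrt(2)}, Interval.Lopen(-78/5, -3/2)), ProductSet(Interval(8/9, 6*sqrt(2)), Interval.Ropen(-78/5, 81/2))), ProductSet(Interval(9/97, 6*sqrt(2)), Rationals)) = Union(ProductSet({8/9, 6*sqrt(2)}, Interval.Lopen(-78/5, -3/2)), ProductSet(Interval(9/97, 6*sqrt(2)), Rationals))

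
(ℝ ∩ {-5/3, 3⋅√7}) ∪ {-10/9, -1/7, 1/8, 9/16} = {-5/3, -10/9, -1/7, 1/8, 9/16, 3⋅√7}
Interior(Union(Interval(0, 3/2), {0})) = Interval.open(0, 3/2)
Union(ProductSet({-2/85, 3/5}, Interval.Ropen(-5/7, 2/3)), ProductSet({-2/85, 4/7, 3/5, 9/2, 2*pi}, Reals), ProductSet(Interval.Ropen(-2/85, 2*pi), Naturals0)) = Union(ProductSet({-2/85, 4/7, 3/5, 9/2, 2*pi}, Reals), ProductSet(Interval.Ropen(-2/85, 2*pi), Naturals0))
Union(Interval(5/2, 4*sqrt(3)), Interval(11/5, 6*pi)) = Interval(11/5, 6*pi)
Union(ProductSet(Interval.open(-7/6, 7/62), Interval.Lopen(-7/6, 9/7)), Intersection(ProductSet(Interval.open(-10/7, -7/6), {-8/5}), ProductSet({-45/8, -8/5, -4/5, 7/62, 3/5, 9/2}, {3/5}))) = ProductSet(Interval.open(-7/6, 7/62), Interval.Lopen(-7/6, 9/7))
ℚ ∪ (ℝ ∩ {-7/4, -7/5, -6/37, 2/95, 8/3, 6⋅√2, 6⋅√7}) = ℚ ∪ {6⋅√2, 6⋅√7}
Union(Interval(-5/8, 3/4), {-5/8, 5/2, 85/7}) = Union({5/2, 85/7}, Interval(-5/8, 3/4))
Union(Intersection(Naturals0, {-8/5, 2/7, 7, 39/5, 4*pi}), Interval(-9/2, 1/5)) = Union({7}, Interval(-9/2, 1/5))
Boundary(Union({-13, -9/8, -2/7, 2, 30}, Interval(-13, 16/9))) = {-13, 16/9, 2, 30}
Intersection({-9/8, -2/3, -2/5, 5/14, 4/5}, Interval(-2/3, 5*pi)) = {-2/3, -2/5, 5/14, 4/5}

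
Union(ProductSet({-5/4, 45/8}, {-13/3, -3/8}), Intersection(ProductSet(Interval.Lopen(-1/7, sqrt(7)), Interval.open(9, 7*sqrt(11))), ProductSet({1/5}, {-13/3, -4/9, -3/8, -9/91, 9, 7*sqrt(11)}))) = ProductSet({-5/4, 45/8}, {-13/3, -3/8})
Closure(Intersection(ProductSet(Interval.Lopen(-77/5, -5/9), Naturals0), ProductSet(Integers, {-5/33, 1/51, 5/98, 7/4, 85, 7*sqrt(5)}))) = ProductSet(Range(-15, 0, 1), {85})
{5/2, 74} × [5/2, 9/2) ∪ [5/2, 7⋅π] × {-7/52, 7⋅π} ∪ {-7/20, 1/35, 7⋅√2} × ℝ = ({5/2, 74} × [5/2, 9/2)) ∪ ({-7/20, 1/35, 7⋅√2} × ℝ) ∪ ([5/2, 7⋅π] × {-7/52, 7⋅π})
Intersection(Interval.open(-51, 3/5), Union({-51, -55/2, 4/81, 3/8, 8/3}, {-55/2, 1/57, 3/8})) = {-55/2, 1/57, 4/81, 3/8}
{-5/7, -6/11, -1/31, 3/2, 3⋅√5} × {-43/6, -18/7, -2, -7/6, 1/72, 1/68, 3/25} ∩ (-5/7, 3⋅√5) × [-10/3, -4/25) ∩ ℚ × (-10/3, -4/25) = {-6/11, -1/31, 3/2} × {-18/7, -2, -7/6}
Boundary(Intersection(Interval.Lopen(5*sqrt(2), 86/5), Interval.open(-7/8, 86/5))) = {86/5, 5*sqrt(2)}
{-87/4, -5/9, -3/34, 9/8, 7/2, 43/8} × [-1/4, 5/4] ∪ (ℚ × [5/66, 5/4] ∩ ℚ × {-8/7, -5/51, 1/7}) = (ℚ × {1/7}) ∪ ({-87/4, -5/9, -3/34, 9/8, 7/2, 43/8} × [-1/4, 5/4])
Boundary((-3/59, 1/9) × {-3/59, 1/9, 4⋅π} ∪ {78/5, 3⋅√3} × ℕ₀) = ({78/5, 3⋅√3} × ℕ₀) ∪ ([-3/59, 1/9] × {-3/59, 1/9, 4⋅π})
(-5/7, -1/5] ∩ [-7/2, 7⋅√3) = (-5/7, -1/5]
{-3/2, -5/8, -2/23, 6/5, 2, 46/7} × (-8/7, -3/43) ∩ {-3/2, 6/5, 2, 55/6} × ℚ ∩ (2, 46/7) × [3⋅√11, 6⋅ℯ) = ∅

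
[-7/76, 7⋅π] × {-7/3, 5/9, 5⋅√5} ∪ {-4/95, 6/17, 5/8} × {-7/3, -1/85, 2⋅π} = ({-4/95, 6/17, 5/8} × {-7/3, -1/85, 2⋅π}) ∪ ([-7/76, 7⋅π] × {-7/3, 5/9, 5⋅√5})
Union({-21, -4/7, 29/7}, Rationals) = Rationals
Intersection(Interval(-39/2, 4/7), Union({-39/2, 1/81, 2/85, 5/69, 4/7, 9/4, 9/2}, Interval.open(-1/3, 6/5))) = Union({-39/2}, Interval.Lopen(-1/3, 4/7))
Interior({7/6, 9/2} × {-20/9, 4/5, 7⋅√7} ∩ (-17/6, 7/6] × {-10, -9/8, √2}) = ∅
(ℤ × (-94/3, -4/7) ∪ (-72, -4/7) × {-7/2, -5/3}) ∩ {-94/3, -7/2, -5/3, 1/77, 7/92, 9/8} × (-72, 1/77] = {-94/3, -7/2, -5/3} × {-7/2, -5/3}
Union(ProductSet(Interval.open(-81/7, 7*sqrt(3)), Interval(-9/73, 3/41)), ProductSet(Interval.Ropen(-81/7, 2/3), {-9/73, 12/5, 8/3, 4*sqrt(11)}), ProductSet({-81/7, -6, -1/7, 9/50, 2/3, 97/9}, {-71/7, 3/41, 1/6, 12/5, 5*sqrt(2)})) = Union(ProductSet({-81/7, -6, -1/7, 9/50, 2/3, 97/9}, {-71/7, 3/41, 1/6, 12/5, 5*sqrt(2)}), ProductSet(Interval.Ropen(-81/7, 2/3), {-9/73, 12/5, 8/3, 4*sqrt(11)}), ProductSet(Interval.open(-81/7, 7*sqrt(3)), Interval(-9/73, 3/41)))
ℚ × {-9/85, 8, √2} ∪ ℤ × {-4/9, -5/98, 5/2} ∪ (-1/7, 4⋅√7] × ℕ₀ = (ℤ × {-4/9, -5/98, 5/2}) ∪ (ℚ × {-9/85, 8, √2}) ∪ ((-1/7, 4⋅√7] × ℕ₀)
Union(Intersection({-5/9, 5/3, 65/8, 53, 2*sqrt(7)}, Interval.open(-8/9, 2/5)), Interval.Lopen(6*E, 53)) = Union({-5/9}, Interval.Lopen(6*E, 53))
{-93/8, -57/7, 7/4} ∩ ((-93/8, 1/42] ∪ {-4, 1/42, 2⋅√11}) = {-57/7}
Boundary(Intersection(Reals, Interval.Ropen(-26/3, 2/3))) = {-26/3, 2/3}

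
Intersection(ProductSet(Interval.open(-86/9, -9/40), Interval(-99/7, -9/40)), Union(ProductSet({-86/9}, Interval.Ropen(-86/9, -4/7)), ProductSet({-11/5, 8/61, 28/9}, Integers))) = ProductSet({-11/5}, Range(-14, 0, 1))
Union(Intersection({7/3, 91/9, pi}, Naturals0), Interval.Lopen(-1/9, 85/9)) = Interval.Lopen(-1/9, 85/9)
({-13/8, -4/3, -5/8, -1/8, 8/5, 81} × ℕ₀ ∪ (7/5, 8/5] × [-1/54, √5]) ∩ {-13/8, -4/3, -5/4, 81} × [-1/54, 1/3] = {-13/8, -4/3, 81} × {0}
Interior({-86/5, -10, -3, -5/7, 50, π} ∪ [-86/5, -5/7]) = (-86/5, -5/7)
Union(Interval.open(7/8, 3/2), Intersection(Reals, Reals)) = Interval(-oo, oo)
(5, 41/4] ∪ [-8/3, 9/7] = [-8/3, 9/7] ∪ (5, 41/4]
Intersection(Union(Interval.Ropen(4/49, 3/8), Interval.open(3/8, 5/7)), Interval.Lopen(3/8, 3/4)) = Interval.open(3/8, 5/7)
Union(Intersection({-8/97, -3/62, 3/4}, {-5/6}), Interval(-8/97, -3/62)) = Interval(-8/97, -3/62)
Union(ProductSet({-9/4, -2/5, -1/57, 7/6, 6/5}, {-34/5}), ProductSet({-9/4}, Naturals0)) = Union(ProductSet({-9/4}, Naturals0), ProductSet({-9/4, -2/5, -1/57, 7/6, 6/5}, {-34/5}))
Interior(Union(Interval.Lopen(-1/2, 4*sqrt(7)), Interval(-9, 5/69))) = Interval.open(-9, 4*sqrt(7))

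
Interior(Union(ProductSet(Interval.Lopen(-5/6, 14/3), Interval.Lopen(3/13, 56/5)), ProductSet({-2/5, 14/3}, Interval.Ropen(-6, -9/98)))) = ProductSet(Interval.open(-5/6, 14/3), Interval.open(3/13, 56/5))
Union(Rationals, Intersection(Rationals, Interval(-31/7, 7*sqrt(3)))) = Union(Intersection(Interval(-31/7, 7*sqrt(3)), Rationals), Rationals)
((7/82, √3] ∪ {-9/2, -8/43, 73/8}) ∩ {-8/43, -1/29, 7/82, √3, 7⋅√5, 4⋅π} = {-8/43, √3}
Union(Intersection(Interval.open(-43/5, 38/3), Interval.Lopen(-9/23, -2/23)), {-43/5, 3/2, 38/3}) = Union({-43/5, 3/2, 38/3}, Interval.Lopen(-9/23, -2/23))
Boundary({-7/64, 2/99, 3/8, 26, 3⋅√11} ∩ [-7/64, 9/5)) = {-7/64, 2/99, 3/8}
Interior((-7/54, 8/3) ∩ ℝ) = (-7/54, 8/3)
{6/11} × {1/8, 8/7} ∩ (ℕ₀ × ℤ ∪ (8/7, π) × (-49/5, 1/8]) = ∅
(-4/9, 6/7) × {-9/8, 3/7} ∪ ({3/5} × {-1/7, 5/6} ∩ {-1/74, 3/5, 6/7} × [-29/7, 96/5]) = ({3/5} × {-1/7, 5/6}) ∪ ((-4/9, 6/7) × {-9/8, 3/7})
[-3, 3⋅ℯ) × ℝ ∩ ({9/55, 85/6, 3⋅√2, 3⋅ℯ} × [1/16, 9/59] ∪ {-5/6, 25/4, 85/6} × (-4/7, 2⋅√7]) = ({-5/6, 25/4} × (-4/7, 2⋅√7]) ∪ ({9/55, 3⋅√2} × [1/16, 9/59])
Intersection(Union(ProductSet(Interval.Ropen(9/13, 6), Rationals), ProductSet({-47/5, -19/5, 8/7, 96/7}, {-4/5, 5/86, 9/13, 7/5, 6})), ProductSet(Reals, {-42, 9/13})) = Union(ProductSet({-47/5, -19/5, 8/7, 96/7}, {9/13}), ProductSet(Interval.Ropen(9/13, 6), {-42, 9/13}))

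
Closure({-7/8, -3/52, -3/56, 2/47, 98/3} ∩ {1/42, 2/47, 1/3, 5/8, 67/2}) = {2/47}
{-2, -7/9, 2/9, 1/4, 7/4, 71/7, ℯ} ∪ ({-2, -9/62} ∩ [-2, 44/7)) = {-2, -7/9, -9/62, 2/9, 1/4, 7/4, 71/7, ℯ}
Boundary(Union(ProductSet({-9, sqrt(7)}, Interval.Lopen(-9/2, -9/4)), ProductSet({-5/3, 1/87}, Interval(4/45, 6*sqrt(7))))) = Union(ProductSet({-9, sqrt(7)}, Interval(-9/2, -9/4)), ProductSet({-5/3, 1/87}, Interval(4/45, 6*sqrt(7))))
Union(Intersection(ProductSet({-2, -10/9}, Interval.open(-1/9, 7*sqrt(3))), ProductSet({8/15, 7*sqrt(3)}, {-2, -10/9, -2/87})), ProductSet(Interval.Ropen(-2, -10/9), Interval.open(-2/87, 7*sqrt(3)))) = ProductSet(Interval.Ropen(-2, -10/9), Interval.open(-2/87, 7*sqrt(3)))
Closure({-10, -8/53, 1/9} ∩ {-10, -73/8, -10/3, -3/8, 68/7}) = {-10}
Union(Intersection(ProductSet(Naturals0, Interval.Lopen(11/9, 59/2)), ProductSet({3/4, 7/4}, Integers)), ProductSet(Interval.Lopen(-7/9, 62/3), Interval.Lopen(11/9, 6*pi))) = ProductSet(Interval.Lopen(-7/9, 62/3), Interval.Lopen(11/9, 6*pi))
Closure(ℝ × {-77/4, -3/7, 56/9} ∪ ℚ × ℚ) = ℝ × ℝ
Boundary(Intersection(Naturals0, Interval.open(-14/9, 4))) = Range(0, 4, 1)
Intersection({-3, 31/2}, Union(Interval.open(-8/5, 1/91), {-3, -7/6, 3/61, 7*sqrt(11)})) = {-3}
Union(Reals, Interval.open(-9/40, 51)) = Interval(-oo, oo)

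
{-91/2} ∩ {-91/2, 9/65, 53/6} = {-91/2}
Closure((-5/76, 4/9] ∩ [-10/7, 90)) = [-5/76, 4/9]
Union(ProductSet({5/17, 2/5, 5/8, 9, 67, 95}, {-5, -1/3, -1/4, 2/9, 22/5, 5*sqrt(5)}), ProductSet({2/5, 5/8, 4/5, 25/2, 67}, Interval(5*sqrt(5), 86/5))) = Union(ProductSet({2/5, 5/8, 4/5, 25/2, 67}, Interval(5*sqrt(5), 86/5)), ProductSet({5/17, 2/5, 5/8, 9, 67, 95}, {-5, -1/3, -1/4, 2/9, 22/5, 5*sqrt(5)}))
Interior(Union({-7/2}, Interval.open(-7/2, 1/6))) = Interval.open(-7/2, 1/6)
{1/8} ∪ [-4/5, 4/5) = [-4/5, 4/5)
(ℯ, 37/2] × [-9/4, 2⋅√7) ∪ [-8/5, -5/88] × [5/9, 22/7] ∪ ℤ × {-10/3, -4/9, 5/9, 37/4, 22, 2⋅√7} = ([-8/5, -5/88] × [5/9, 22/7]) ∪ (ℤ × {-10/3, -4/9, 5/9, 37/4, 22, 2⋅√7}) ∪ ((ℯ, 37/2] × [-9/4, 2⋅√7))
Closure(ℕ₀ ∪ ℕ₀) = ℕ₀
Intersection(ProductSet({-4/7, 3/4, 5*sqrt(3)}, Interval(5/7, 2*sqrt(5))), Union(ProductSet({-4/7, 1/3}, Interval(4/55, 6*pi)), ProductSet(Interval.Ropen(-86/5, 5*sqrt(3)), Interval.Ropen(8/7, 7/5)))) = Union(ProductSet({-4/7}, Interval(5/7, 2*sqrt(5))), ProductSet({-4/7, 3/4}, Interval.Ropen(8/7, 7/5)))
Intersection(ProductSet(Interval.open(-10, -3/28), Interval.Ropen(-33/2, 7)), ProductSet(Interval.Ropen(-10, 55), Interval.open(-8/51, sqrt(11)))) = ProductSet(Interval.open(-10, -3/28), Interval.open(-8/51, sqrt(11)))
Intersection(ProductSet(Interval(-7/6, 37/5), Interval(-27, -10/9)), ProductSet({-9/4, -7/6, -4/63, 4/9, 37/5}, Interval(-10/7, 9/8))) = ProductSet({-7/6, -4/63, 4/9, 37/5}, Interval(-10/7, -10/9))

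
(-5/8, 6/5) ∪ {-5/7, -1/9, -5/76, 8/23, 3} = {-5/7, 3} ∪ (-5/8, 6/5)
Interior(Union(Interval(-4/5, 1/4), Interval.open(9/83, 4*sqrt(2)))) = Interval.open(-4/5, 4*sqrt(2))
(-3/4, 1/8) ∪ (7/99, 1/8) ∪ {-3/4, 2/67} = [-3/4, 1/8)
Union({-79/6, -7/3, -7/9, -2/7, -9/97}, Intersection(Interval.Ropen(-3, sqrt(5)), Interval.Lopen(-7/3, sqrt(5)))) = Union({-79/6}, Interval.Ropen(-7/3, sqrt(5)))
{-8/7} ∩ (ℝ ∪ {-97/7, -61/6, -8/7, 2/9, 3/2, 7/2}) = {-8/7}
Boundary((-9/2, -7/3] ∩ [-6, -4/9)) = {-9/2, -7/3}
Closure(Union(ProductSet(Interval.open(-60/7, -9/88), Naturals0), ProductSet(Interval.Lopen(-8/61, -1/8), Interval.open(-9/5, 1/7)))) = Union(ProductSet({-8/61, -1/8}, Interval(-9/5, 1/7)), ProductSet(Interval(-60/7, -9/88), Union(Complement(Naturals0, Interval.open(-9/5, 1/7)), Naturals0)), ProductSet(Interval(-8/61, -1/8), {-9/5, 1/7}), ProductSet(Interval.Lopen(-8/61, -1/8), Interval.open(-9/5, 1/7)))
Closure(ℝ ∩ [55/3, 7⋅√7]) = [55/3, 7⋅√7]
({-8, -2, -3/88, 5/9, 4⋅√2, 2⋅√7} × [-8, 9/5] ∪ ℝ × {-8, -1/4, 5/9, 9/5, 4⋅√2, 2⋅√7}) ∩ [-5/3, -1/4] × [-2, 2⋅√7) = [-5/3, -1/4] × {-1/4, 5/9, 9/5}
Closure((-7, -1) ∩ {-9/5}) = {-9/5}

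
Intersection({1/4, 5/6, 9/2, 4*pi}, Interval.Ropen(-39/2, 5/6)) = {1/4}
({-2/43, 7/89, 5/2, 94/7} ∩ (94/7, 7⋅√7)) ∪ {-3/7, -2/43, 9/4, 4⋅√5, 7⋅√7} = {-3/7, -2/43, 9/4, 4⋅√5, 7⋅√7}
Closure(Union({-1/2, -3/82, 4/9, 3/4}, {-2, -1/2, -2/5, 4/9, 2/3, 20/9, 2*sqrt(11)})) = {-2, -1/2, -2/5, -3/82, 4/9, 2/3, 3/4, 20/9, 2*sqrt(11)}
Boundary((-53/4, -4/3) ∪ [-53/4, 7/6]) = {-53/4, 7/6}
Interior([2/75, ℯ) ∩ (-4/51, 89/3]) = (2/75, ℯ)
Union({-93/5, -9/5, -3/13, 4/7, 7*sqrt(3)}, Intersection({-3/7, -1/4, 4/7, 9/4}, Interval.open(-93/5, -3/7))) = {-93/5, -9/5, -3/13, 4/7, 7*sqrt(3)}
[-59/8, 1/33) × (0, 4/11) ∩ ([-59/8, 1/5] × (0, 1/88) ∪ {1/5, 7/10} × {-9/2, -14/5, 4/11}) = [-59/8, 1/33) × (0, 1/88)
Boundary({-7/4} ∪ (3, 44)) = {-7/4, 3, 44}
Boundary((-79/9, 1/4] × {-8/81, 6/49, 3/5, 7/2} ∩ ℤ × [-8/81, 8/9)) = {-8, -7, …, 0} × {-8/81, 6/49, 3/5}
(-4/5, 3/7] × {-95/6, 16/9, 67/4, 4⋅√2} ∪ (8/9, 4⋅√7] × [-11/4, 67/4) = ((-4/5, 3/7] × {-95/6, 16/9, 67/4, 4⋅√2}) ∪ ((8/9, 4⋅√7] × [-11/4, 67/4))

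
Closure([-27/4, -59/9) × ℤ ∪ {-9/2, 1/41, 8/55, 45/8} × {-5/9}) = ([-27/4, -59/9] × ℤ) ∪ ({-9/2, 1/41, 8/55, 45/8} × {-5/9})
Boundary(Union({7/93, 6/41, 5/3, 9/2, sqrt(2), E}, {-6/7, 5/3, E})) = {-6/7, 7/93, 6/41, 5/3, 9/2, sqrt(2), E}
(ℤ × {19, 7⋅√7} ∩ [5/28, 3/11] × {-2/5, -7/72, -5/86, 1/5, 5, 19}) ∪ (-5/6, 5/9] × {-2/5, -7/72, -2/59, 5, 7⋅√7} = (-5/6, 5/9] × {-2/5, -7/72, -2/59, 5, 7⋅√7}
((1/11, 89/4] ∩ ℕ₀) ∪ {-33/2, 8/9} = {-33/2, 8/9} ∪ {1, 2, …, 22}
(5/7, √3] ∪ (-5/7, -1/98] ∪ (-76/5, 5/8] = (-76/5, 5/8] ∪ (5/7, √3]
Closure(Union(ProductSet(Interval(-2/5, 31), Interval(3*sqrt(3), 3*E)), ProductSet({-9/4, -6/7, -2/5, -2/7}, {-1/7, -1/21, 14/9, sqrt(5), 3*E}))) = Union(ProductSet({-9/4, -6/7, -2/5, -2/7}, {-1/7, -1/21, 14/9, sqrt(5), 3*E}), ProductSet(Interval(-2/5, 31), Interval(3*sqrt(3), 3*E)))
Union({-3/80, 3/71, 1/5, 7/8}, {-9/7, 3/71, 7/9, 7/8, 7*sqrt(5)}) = {-9/7, -3/80, 3/71, 1/5, 7/9, 7/8, 7*sqrt(5)}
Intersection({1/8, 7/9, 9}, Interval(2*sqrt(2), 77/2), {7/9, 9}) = {9}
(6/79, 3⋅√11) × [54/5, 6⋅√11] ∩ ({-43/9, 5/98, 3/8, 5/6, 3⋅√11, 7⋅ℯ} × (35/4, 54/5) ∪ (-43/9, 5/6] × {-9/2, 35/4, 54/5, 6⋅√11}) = (6/79, 5/6] × {54/5, 6⋅√11}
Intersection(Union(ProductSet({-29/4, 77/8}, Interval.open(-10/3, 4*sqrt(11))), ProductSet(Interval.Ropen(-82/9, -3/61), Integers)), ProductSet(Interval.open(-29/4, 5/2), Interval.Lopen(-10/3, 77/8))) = ProductSet(Interval.open(-29/4, -3/61), Range(-3, 10, 1))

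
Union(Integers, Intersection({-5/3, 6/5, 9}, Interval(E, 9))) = Integers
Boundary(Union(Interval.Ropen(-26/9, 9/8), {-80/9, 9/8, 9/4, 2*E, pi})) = {-80/9, -26/9, 9/8, 9/4, 2*E, pi}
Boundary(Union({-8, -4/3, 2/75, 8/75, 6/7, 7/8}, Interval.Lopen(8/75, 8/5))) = {-8, -4/3, 2/75, 8/75, 8/5}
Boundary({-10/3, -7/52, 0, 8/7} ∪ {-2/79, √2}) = {-10/3, -7/52, -2/79, 0, 8/7, √2}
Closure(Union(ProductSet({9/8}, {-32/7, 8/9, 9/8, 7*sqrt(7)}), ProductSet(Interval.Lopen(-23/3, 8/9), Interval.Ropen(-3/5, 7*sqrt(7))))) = Union(ProductSet({9/8}, {-32/7, 8/9, 9/8, 7*sqrt(7)}), ProductSet({-23/3, 8/9}, Interval(-3/5, 7*sqrt(7))), ProductSet(Interval(-23/3, 8/9), {-3/5, 7*sqrt(7)}), ProductSet(Interval.Lopen(-23/3, 8/9), Interval.Ropen(-3/5, 7*sqrt(7))))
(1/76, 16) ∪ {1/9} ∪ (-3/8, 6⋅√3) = (-3/8, 16)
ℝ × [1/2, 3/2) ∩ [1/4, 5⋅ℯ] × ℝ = [1/4, 5⋅ℯ] × [1/2, 3/2)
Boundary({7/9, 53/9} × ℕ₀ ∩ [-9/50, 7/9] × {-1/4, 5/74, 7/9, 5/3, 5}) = {7/9} × {5}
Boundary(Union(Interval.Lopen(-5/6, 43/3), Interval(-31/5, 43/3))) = {-31/5, 43/3}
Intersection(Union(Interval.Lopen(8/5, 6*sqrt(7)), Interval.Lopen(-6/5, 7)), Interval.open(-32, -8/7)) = Interval.open(-6/5, -8/7)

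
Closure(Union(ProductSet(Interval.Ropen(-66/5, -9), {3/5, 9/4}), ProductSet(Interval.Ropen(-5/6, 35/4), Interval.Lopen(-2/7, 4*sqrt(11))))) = Union(ProductSet({-5/6, 35/4}, Interval(-2/7, 4*sqrt(11))), ProductSet(Interval(-66/5, -9), {3/5, 9/4}), ProductSet(Interval(-5/6, 35/4), {-2/7, 4*sqrt(11)}), ProductSet(Interval.Ropen(-5/6, 35/4), Interval.Lopen(-2/7, 4*sqrt(11))))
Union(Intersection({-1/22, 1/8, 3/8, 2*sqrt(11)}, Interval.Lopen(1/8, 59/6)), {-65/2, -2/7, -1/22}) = {-65/2, -2/7, -1/22, 3/8, 2*sqrt(11)}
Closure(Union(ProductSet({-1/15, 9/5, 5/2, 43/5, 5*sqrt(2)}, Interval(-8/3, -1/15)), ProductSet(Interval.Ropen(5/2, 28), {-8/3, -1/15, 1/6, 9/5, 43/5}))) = Union(ProductSet({-1/15, 9/5, 5/2, 43/5, 5*sqrt(2)}, Interval(-8/3, -1/15)), ProductSet(Interval(5/2, 28), {-8/3, -1/15, 1/6, 9/5, 43/5}))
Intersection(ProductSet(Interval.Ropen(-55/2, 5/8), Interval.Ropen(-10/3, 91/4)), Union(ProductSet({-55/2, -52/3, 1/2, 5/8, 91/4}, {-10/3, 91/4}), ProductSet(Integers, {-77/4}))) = ProductSet({-55/2, -52/3, 1/2}, {-10/3})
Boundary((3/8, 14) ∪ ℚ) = (-∞, 3/8] ∪ [14, ∞)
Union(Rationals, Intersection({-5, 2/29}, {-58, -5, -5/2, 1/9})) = Rationals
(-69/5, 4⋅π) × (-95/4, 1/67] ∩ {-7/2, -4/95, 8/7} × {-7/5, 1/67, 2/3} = {-7/2, -4/95, 8/7} × {-7/5, 1/67}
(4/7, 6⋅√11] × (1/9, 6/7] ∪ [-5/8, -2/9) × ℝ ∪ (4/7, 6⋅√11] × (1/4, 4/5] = ([-5/8, -2/9) × ℝ) ∪ ((4/7, 6⋅√11] × (1/9, 6/7])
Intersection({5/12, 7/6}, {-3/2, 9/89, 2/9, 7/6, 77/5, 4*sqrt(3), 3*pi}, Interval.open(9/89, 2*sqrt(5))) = {7/6}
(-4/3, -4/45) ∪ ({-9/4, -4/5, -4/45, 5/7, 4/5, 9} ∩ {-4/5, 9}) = (-4/3, -4/45) ∪ {9}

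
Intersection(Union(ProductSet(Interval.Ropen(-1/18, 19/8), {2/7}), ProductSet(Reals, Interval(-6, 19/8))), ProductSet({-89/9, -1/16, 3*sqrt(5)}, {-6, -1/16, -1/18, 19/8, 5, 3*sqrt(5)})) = ProductSet({-89/9, -1/16, 3*sqrt(5)}, {-6, -1/16, -1/18, 19/8})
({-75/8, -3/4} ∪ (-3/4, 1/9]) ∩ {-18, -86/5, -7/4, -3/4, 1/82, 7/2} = {-3/4, 1/82}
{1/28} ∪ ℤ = ℤ ∪ {1/28}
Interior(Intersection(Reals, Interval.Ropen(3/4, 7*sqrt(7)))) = Interval.open(3/4, 7*sqrt(7))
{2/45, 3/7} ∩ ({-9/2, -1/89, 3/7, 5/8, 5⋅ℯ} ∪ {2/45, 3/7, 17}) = {2/45, 3/7}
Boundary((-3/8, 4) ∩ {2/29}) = {2/29}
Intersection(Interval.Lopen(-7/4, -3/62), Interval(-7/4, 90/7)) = Interval.Lopen(-7/4, -3/62)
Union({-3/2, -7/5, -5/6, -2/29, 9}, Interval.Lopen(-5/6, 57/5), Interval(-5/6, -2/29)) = Union({-3/2, -7/5}, Interval(-5/6, 57/5))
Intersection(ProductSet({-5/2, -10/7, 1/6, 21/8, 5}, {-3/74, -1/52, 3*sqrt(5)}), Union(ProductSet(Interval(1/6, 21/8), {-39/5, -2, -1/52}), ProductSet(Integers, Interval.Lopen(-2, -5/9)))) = ProductSet({1/6, 21/8}, {-1/52})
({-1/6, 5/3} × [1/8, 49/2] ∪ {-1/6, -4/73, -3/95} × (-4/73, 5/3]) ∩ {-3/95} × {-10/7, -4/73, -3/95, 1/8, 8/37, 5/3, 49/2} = {-3/95} × {-3/95, 1/8, 8/37, 5/3}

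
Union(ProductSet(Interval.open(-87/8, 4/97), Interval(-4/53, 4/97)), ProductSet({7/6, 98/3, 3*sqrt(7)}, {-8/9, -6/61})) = Union(ProductSet({7/6, 98/3, 3*sqrt(7)}, {-8/9, -6/61}), ProductSet(Interval.open(-87/8, 4/97), Interval(-4/53, 4/97)))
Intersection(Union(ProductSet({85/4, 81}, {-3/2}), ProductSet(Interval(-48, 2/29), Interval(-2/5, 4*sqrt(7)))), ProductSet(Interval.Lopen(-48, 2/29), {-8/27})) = ProductSet(Interval.Lopen(-48, 2/29), {-8/27})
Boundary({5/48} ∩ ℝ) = {5/48}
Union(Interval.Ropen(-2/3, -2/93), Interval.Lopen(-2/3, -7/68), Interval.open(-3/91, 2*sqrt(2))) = Interval.Ropen(-2/3, 2*sqrt(2))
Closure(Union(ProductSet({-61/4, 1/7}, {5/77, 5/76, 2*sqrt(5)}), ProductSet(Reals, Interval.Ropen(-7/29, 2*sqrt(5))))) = ProductSet(Reals, Interval(-7/29, 2*sqrt(5)))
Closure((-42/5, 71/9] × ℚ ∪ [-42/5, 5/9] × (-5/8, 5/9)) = ((-42/5, 71/9] × ℚ) ∪ (({-42/5} ∪ [5/9, 71/9]) × ℝ) ∪ ([-42/5, 5/9] × (-5/8, 5/9)) ∪ ([-42/5, 71/9] × ((-∞, -5/8] ∪ [5/9, ∞)))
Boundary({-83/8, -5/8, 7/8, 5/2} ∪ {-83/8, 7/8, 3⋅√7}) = {-83/8, -5/8, 7/8, 5/2, 3⋅√7}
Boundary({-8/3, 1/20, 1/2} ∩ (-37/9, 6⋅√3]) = {-8/3, 1/20, 1/2}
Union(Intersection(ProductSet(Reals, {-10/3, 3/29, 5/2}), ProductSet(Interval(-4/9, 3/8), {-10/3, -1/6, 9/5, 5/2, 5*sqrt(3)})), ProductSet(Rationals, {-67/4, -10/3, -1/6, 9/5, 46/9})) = Union(ProductSet(Interval(-4/9, 3/8), {-10/3, 5/2}), ProductSet(Rationals, {-67/4, -10/3, -1/6, 9/5, 46/9}))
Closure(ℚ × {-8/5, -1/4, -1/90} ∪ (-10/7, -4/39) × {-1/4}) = ℝ × {-8/5, -1/4, -1/90}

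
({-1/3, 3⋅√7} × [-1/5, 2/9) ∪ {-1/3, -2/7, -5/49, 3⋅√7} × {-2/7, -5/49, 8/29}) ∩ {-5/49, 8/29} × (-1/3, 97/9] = {-5/49} × {-2/7, -5/49, 8/29}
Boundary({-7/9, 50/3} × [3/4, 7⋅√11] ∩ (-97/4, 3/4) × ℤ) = {-7/9} × {1, 2, …, 23}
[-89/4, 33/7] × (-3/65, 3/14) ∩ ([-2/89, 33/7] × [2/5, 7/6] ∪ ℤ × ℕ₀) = {-22, -21, …, 4} × {0}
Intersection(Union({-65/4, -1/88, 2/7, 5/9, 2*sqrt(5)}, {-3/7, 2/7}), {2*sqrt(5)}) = {2*sqrt(5)}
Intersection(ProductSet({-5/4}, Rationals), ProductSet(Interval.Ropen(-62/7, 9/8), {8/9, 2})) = ProductSet({-5/4}, {8/9, 2})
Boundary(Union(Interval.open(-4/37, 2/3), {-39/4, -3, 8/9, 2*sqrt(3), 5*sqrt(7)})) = {-39/4, -3, -4/37, 2/3, 8/9, 2*sqrt(3), 5*sqrt(7)}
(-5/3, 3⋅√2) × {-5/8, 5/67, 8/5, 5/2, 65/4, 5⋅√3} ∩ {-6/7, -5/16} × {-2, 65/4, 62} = {-6/7, -5/16} × {65/4}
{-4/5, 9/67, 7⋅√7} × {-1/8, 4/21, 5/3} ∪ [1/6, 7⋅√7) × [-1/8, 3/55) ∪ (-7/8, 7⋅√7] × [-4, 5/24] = ({-4/5, 9/67, 7⋅√7} × {-1/8, 4/21, 5/3}) ∪ ((-7/8, 7⋅√7] × [-4, 5/24])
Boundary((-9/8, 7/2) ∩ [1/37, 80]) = {1/37, 7/2}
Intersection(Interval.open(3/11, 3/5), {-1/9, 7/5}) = EmptySet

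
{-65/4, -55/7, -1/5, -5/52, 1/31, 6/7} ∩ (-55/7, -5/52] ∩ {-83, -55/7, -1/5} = {-1/5}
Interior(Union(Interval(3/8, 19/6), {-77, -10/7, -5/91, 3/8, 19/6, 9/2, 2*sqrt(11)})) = Interval.open(3/8, 19/6)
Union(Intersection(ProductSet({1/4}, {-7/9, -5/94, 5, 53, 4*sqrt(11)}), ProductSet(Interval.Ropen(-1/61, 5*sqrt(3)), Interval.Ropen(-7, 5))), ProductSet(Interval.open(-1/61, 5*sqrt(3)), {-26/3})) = Union(ProductSet({1/4}, {-7/9, -5/94}), ProductSet(Interval.open(-1/61, 5*sqrt(3)), {-26/3}))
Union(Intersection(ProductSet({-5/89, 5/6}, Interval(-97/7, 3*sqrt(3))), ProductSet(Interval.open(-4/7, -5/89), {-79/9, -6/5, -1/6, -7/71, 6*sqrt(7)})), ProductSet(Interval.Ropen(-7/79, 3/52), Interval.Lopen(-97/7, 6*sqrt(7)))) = ProductSet(Interval.Ropen(-7/79, 3/52), Interval.Lopen(-97/7, 6*sqrt(7)))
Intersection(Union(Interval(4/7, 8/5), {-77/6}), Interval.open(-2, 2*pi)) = Interval(4/7, 8/5)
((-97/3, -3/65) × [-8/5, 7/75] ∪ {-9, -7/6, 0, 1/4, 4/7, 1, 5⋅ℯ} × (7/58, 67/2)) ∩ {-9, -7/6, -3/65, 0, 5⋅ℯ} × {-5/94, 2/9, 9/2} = ({-9, -7/6} × {-5/94}) ∪ ({-9, -7/6, 0, 5⋅ℯ} × {2/9, 9/2})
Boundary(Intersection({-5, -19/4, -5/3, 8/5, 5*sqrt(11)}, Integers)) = {-5}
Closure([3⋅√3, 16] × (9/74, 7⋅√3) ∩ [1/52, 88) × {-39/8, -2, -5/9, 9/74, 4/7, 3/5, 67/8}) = [3⋅√3, 16] × {4/7, 3/5, 67/8}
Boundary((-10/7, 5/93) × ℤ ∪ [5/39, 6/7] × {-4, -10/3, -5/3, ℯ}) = ([-10/7, 5/93] × ℤ) ∪ ([5/39, 6/7] × {-4, -10/3, -5/3, ℯ})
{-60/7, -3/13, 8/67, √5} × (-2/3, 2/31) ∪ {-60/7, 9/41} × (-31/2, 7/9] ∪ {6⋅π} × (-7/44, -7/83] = ({-60/7, 9/41} × (-31/2, 7/9]) ∪ ({6⋅π} × (-7/44, -7/83]) ∪ ({-60/7, -3/13, 8/67, √5} × (-2/3, 2/31))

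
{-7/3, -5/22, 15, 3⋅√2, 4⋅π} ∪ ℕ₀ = {-7/3, -5/22, 3⋅√2, 4⋅π} ∪ ℕ₀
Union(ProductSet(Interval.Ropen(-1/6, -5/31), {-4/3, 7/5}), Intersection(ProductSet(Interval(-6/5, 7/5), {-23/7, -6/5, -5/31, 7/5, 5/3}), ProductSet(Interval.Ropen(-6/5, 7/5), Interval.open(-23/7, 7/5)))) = Union(ProductSet(Interval.Ropen(-6/5, 7/5), {-6/5, -5/31}), ProductSet(Interval.Ropen(-1/6, -5/31), {-4/3, 7/5}))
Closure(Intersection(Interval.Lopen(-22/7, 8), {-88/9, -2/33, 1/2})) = {-2/33, 1/2}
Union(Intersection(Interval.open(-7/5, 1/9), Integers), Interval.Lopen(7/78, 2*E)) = Union(Interval.Lopen(7/78, 2*E), Range(-1, 1, 1))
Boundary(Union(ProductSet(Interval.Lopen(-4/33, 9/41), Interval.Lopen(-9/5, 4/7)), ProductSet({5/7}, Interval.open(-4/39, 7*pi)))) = Union(ProductSet({5/7}, Interval(-4/39, 7*pi)), ProductSet({-4/33, 9/41}, Interval(-9/5, 4/7)), ProductSet(Interval(-4/33, 9/41), {-9/5, 4/7}))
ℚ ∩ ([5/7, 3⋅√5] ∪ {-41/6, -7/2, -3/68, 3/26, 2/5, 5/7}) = {-41/6, -7/2, -3/68, 3/26, 2/5} ∪ (ℚ ∩ [5/7, 3⋅√5])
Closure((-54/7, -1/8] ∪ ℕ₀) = [-54/7, -1/8] ∪ ℕ₀ ∪ (ℕ₀ \ (-54/7, -1/8))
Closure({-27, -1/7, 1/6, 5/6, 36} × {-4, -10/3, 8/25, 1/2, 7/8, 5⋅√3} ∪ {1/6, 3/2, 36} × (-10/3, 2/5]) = ({1/6, 3/2, 36} × [-10/3, 2/5]) ∪ ({-27, -1/7, 1/6, 5/6, 36} × {-4, -10/3, 8/25, 1/2, 7/8, 5⋅√3})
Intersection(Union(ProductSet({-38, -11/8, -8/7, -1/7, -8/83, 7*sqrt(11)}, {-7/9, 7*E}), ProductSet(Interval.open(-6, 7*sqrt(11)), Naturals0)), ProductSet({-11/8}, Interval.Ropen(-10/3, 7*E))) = ProductSet({-11/8}, Union({-7/9}, Range(0, 20, 1)))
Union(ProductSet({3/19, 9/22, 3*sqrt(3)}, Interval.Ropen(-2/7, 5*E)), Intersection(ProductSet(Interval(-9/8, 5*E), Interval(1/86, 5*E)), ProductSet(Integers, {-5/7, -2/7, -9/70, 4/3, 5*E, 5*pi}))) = Union(ProductSet({3/19, 9/22, 3*sqrt(3)}, Interval.Ropen(-2/7, 5*E)), ProductSet(Range(-1, 14, 1), {4/3, 5*E}))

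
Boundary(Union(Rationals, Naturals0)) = Reals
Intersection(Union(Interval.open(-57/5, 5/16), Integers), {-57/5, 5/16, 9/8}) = EmptySet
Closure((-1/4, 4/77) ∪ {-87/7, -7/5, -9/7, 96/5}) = {-87/7, -7/5, -9/7, 96/5} ∪ [-1/4, 4/77]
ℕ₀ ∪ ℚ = ℚ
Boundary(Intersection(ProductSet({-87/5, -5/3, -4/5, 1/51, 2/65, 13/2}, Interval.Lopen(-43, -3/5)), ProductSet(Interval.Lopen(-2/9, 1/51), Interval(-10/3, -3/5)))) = ProductSet({1/51}, Interval(-10/3, -3/5))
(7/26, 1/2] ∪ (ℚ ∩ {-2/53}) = {-2/53} ∪ (7/26, 1/2]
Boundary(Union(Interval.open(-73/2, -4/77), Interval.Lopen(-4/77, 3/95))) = {-73/2, -4/77, 3/95}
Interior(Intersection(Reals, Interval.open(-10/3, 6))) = Interval.open(-10/3, 6)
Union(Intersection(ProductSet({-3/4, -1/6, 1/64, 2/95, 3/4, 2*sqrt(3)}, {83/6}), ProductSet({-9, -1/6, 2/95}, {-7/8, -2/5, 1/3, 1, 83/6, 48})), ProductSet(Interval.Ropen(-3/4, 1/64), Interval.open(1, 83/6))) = Union(ProductSet({-1/6, 2/95}, {83/6}), ProductSet(Interval.Ropen(-3/4, 1/64), Interval.open(1, 83/6)))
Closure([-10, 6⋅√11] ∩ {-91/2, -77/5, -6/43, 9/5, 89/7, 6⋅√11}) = {-6/43, 9/5, 89/7, 6⋅√11}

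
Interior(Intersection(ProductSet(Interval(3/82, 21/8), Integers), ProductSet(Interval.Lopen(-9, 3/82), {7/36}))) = EmptySet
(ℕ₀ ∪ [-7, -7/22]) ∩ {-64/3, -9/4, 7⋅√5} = {-9/4}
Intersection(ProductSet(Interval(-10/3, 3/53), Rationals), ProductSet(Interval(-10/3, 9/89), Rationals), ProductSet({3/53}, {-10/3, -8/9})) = ProductSet({3/53}, {-10/3, -8/9})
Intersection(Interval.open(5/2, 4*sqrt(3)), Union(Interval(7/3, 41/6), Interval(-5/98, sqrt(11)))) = Interval.Lopen(5/2, 41/6)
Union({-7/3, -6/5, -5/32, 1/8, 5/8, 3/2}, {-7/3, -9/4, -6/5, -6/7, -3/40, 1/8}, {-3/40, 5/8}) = {-7/3, -9/4, -6/5, -6/7, -5/32, -3/40, 1/8, 5/8, 3/2}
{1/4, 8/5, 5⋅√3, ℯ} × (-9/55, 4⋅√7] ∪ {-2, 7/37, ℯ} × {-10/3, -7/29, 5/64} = ({-2, 7/37, ℯ} × {-10/3, -7/29, 5/64}) ∪ ({1/4, 8/5, 5⋅√3, ℯ} × (-9/55, 4⋅√7])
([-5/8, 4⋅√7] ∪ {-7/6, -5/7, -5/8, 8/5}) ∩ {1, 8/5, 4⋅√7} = {1, 8/5, 4⋅√7}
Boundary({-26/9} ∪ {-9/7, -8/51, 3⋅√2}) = {-26/9, -9/7, -8/51, 3⋅√2}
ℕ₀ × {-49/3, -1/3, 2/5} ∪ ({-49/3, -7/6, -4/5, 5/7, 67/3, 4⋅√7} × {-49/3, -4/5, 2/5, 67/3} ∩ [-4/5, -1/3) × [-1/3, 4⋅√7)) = ({-4/5} × {2/5}) ∪ (ℕ₀ × {-49/3, -1/3, 2/5})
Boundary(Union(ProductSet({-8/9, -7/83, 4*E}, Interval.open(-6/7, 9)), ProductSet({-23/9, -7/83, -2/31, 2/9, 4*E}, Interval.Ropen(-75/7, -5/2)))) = Union(ProductSet({-8/9, -7/83, 4*E}, Interval(-6/7, 9)), ProductSet({-23/9, -7/83, -2/31, 2/9, 4*E}, Interval(-75/7, -5/2)))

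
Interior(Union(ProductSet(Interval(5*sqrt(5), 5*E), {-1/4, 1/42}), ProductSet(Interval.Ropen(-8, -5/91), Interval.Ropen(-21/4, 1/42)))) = ProductSet(Interval.open(-8, -5/91), Interval.open(-21/4, 1/42))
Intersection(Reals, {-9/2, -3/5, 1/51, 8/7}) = {-9/2, -3/5, 1/51, 8/7}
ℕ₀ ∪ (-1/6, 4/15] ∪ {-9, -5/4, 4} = {-9, -5/4} ∪ (-1/6, 4/15] ∪ ℕ₀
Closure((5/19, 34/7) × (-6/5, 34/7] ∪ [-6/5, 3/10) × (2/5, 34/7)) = ({-6/5} × [2/5, 34/7]) ∪ ({34/7} × [-6/5, 34/7]) ∪ ([-6/5, 3/10] × {34/7}) ∪ ([-6/5, 5/19] × {2/5, 34/7}) ∪ ([5/19, 34/7] × {-6/5, 34/7}) ∪ ([-6/5, 3/10) × (2/5, 34/7)) ∪ ((5/19, 34/7) × (-6/5, 34/7]) ∪ ({5/19, 34/7} × ([-6/5, 2/5] ∪ {34/7}))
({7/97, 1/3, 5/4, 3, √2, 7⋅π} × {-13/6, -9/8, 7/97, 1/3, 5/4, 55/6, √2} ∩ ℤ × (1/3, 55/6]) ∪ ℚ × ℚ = (ℚ × ℚ) ∪ ({3} × {5/4, 55/6, √2})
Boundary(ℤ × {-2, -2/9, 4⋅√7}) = ℤ × {-2, -2/9, 4⋅√7}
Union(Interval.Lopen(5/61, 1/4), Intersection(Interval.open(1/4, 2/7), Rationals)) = Union(Intersection(Interval.open(1/4, 2/7), Rationals), Interval.Lopen(5/61, 1/4))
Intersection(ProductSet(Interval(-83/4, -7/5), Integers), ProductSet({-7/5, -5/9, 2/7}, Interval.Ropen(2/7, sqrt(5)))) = ProductSet({-7/5}, Range(1, 3, 1))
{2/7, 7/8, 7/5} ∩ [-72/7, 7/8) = {2/7}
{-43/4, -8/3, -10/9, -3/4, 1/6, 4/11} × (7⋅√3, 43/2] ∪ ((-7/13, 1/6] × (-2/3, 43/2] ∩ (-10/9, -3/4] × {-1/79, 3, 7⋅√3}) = {-43/4, -8/3, -10/9, -3/4, 1/6, 4/11} × (7⋅√3, 43/2]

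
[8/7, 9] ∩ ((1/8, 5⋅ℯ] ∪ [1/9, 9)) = [8/7, 9]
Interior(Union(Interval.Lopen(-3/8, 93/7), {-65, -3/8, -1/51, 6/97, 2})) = Interval.open(-3/8, 93/7)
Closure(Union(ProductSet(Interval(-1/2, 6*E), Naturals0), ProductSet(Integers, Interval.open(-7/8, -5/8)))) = Union(ProductSet(Integers, Interval(-7/8, -5/8)), ProductSet(Interval(-1/2, 6*E), Naturals0))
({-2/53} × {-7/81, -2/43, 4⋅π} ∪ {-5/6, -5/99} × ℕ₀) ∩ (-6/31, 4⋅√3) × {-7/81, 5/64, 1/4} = {-2/53} × {-7/81}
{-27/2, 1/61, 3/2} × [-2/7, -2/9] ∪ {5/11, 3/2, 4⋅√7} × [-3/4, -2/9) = ({-27/2, 1/61, 3/2} × [-2/7, -2/9]) ∪ ({5/11, 3/2, 4⋅√7} × [-3/4, -2/9))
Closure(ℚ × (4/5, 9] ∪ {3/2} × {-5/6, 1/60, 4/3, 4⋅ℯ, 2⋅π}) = (ℝ × [4/5, 9]) ∪ ({3/2} × {-5/6, 1/60, 4/3, 4⋅ℯ, 2⋅π})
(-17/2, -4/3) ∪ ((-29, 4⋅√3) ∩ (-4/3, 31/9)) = (-17/2, -4/3) ∪ (-4/3, 31/9)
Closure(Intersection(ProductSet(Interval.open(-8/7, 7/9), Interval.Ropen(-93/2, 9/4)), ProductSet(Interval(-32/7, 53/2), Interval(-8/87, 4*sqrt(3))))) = Union(ProductSet({-8/7, 7/9}, Interval(-8/87, 9/4)), ProductSet(Interval(-8/7, 7/9), {-8/87, 9/4}), ProductSet(Interval.open(-8/7, 7/9), Interval.Ropen(-8/87, 9/4)))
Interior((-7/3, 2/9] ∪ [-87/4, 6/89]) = (-87/4, 2/9)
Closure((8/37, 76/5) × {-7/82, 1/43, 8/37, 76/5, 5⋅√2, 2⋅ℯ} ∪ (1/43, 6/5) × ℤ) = ([1/43, 6/5] × ℤ) ∪ ([8/37, 76/5] × {-7/82, 1/43, 8/37, 76/5, 5⋅√2, 2⋅ℯ})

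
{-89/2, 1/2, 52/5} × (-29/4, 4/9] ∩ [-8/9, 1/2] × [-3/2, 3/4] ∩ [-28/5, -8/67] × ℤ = ∅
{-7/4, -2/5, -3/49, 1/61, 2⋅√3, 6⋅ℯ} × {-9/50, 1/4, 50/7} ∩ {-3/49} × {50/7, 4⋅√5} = {-3/49} × {50/7}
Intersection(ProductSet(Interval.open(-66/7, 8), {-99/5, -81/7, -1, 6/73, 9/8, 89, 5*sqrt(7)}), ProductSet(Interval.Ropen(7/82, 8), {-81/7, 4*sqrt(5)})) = ProductSet(Interval.Ropen(7/82, 8), {-81/7})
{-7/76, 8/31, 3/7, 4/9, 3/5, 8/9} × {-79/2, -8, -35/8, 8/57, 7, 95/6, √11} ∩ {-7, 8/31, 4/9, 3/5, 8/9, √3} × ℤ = {8/31, 4/9, 3/5, 8/9} × {-8, 7}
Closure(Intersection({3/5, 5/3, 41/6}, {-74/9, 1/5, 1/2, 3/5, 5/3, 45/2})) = {3/5, 5/3}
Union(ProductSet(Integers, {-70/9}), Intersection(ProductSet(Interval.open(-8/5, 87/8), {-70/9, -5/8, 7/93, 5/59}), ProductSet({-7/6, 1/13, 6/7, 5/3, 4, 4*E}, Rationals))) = Union(ProductSet({-7/6, 1/13, 6/7, 5/3, 4, 4*E}, {-70/9, -5/8, 7/93, 5/59}), ProductSet(Integers, {-70/9}))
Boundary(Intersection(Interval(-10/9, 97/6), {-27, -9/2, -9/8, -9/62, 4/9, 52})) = {-9/62, 4/9}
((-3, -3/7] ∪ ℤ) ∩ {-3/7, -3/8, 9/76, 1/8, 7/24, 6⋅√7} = {-3/7}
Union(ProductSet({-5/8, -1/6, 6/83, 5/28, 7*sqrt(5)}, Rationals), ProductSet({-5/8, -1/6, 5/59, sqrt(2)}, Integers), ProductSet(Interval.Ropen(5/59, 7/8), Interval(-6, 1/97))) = Union(ProductSet({-5/8, -1/6, 5/59, sqrt(2)}, Integers), ProductSet({-5/8, -1/6, 6/83, 5/28, 7*sqrt(5)}, Rationals), ProductSet(Interval.Ropen(5/59, 7/8), Interval(-6, 1/97)))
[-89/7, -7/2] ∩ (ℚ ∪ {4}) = ℚ ∩ [-89/7, -7/2]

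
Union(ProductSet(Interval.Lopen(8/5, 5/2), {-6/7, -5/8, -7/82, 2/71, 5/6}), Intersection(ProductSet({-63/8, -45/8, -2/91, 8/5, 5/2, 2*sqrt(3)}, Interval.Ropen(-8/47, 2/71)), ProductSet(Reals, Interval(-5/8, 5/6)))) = Union(ProductSet({-63/8, -45/8, -2/91, 8/5, 5/2, 2*sqrt(3)}, Interval.Ropen(-8/47, 2/71)), ProductSet(Interval.Lopen(8/5, 5/2), {-6/7, -5/8, -7/82, 2/71, 5/6}))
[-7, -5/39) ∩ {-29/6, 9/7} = {-29/6}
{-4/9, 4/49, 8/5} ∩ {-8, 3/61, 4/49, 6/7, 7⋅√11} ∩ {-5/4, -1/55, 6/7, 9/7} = ∅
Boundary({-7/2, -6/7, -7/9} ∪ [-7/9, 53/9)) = {-7/2, -6/7, -7/9, 53/9}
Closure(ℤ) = ℤ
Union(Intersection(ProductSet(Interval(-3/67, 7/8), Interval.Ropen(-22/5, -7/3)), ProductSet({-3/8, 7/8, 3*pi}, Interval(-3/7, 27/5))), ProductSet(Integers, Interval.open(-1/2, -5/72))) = ProductSet(Integers, Interval.open(-1/2, -5/72))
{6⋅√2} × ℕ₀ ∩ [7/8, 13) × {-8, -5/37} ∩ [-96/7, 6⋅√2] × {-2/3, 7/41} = ∅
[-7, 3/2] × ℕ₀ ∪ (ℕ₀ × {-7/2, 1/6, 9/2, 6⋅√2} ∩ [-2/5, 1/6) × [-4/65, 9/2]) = ([-7, 3/2] × ℕ₀) ∪ ({0} × {1/6, 9/2})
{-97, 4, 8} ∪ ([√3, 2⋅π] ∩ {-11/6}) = {-97, 4, 8}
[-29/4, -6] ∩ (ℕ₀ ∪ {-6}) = {-6}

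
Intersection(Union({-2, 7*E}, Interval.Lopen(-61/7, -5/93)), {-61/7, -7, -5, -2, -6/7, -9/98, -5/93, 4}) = {-7, -5, -2, -6/7, -9/98, -5/93}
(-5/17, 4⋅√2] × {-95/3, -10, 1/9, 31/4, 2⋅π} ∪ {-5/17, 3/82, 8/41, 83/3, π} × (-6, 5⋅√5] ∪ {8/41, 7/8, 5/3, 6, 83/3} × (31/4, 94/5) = ({8/41, 7/8, 5/3, 6, 83/3} × (31/4, 94/5)) ∪ ({-5/17, 3/82, 8/41, 83/3, π} × (-6, 5⋅√5]) ∪ ((-5/17, 4⋅√2] × {-95/3, -10, 1/9, 31/4, 2⋅π})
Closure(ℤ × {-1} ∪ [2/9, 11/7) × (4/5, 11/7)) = (ℤ × {-1}) ∪ ({2/9, 11/7} × [4/5, 11/7]) ∪ ([2/9, 11/7] × {4/5, 11/7}) ∪ ([2/9, 11/7) × (4/5, 11/7))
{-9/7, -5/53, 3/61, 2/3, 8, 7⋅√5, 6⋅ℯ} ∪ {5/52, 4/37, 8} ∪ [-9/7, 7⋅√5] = [-9/7, 7⋅√5] ∪ {6⋅ℯ}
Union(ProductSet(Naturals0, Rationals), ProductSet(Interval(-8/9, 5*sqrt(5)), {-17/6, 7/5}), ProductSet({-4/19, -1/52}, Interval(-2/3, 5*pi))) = Union(ProductSet({-4/19, -1/52}, Interval(-2/3, 5*pi)), ProductSet(Interval(-8/9, 5*sqrt(5)), {-17/6, 7/5}), ProductSet(Naturals0, Rationals))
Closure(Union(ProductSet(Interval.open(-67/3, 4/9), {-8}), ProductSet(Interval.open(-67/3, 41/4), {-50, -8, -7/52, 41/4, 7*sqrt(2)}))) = ProductSet(Interval(-67/3, 41/4), {-50, -8, -7/52, 41/4, 7*sqrt(2)})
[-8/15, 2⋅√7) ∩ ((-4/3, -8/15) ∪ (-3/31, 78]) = (-3/31, 2⋅√7)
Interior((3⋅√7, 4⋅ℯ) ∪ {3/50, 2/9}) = (3⋅√7, 4⋅ℯ)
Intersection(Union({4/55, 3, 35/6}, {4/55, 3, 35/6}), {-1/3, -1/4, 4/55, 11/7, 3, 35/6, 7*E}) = {4/55, 3, 35/6}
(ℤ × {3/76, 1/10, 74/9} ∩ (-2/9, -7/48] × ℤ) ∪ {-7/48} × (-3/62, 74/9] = {-7/48} × (-3/62, 74/9]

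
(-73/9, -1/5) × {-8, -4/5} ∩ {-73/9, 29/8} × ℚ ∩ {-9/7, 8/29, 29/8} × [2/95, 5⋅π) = ∅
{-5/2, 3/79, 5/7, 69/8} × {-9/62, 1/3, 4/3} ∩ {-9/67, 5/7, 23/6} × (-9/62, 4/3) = {5/7} × {1/3}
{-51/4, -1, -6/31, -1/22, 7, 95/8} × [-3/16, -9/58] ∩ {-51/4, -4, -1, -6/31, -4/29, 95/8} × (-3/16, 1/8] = {-51/4, -1, -6/31, 95/8} × (-3/16, -9/58]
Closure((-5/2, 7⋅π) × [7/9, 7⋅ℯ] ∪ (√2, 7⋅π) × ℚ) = ({7⋅π} × ℝ) ∪ ((√2, 7⋅π) × ℚ) ∪ ([-5/2, 7⋅π] × [7/9, 7⋅ℯ]) ∪ ([√2, 7⋅π] × ((-∞, 7/9] ∪ [7⋅ℯ, ∞)))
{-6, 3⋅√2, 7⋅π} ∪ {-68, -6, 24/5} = {-68, -6, 24/5, 3⋅√2, 7⋅π}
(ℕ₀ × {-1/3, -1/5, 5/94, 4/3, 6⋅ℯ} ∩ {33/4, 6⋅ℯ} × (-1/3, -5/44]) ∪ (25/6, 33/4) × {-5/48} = (25/6, 33/4) × {-5/48}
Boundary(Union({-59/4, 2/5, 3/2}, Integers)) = Union({-59/4, 2/5, 3/2}, Integers)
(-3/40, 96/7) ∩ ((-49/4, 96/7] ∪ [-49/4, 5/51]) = (-3/40, 96/7)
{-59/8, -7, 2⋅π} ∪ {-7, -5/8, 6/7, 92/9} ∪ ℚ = ℚ ∪ {2⋅π}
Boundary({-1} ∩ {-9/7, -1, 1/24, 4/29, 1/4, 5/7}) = {-1}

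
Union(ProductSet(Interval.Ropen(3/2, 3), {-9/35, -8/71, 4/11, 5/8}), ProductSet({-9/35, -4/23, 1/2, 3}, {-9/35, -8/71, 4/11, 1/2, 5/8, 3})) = Union(ProductSet({-9/35, -4/23, 1/2, 3}, {-9/35, -8/71, 4/11, 1/2, 5/8, 3}), ProductSet(Interval.Ropen(3/2, 3), {-9/35, -8/71, 4/11, 5/8}))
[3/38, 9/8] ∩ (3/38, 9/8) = (3/38, 9/8)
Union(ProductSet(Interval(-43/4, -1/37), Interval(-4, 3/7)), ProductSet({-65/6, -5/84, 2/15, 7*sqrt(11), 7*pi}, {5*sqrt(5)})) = Union(ProductSet({-65/6, -5/84, 2/15, 7*sqrt(11), 7*pi}, {5*sqrt(5)}), ProductSet(Interval(-43/4, -1/37), Interval(-4, 3/7)))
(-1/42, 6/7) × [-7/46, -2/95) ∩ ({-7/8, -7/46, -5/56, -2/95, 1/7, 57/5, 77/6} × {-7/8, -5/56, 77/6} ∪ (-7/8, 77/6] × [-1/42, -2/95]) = ({-2/95, 1/7} × {-5/56}) ∪ ((-1/42, 6/7) × [-1/42, -2/95))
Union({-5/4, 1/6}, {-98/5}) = {-98/5, -5/4, 1/6}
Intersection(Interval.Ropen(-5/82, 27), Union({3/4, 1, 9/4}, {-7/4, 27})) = {3/4, 1, 9/4}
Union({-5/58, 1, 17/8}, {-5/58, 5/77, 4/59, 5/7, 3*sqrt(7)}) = {-5/58, 5/77, 4/59, 5/7, 1, 17/8, 3*sqrt(7)}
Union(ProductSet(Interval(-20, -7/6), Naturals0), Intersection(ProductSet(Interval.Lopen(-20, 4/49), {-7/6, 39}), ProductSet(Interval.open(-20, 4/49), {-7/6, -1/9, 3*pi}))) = Union(ProductSet(Interval(-20, -7/6), Naturals0), ProductSet(Interval.open(-20, 4/49), {-7/6}))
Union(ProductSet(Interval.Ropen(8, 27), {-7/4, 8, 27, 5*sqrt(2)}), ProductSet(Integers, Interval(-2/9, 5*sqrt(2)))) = Union(ProductSet(Integers, Interval(-2/9, 5*sqrt(2))), ProductSet(Interval.Ropen(8, 27), {-7/4, 8, 27, 5*sqrt(2)}))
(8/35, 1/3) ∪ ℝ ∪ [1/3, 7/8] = (-∞, ∞)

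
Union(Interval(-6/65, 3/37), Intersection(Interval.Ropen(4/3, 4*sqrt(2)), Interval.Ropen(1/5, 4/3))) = Interval(-6/65, 3/37)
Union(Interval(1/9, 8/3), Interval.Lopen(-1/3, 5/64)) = Union(Interval.Lopen(-1/3, 5/64), Interval(1/9, 8/3))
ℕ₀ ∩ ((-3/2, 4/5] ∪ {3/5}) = {0}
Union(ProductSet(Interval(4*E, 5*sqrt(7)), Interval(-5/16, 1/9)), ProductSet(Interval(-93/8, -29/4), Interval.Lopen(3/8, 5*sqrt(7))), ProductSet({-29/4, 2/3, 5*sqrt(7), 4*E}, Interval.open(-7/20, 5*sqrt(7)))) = Union(ProductSet({-29/4, 2/3, 5*sqrt(7), 4*E}, Interval.open(-7/20, 5*sqrt(7))), ProductSet(Interval(-93/8, -29/4), Interval.Lopen(3/8, 5*sqrt(7))), ProductSet(Interval(4*E, 5*sqrt(7)), Interval(-5/16, 1/9)))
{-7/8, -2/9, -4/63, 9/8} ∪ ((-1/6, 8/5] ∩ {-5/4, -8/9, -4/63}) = {-7/8, -2/9, -4/63, 9/8}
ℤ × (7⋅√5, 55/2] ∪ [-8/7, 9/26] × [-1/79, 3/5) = (ℤ × (7⋅√5, 55/2]) ∪ ([-8/7, 9/26] × [-1/79, 3/5))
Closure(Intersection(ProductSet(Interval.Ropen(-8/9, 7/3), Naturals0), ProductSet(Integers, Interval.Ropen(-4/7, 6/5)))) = ProductSet(Range(0, 3, 1), Range(0, 2, 1))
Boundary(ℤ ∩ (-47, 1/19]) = {-46, -45, …, 0}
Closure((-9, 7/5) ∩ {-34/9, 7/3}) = {-34/9}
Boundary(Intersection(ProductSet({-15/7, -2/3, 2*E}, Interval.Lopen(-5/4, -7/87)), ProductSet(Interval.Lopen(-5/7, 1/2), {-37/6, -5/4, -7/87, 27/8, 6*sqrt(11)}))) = ProductSet({-2/3}, {-7/87})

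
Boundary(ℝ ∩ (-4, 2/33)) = {-4, 2/33}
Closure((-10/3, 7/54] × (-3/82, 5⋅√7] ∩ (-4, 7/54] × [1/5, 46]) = [-10/3, 7/54] × [1/5, 5⋅√7]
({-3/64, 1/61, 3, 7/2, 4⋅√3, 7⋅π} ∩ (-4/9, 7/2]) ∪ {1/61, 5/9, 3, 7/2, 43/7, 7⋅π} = {-3/64, 1/61, 5/9, 3, 7/2, 43/7, 7⋅π}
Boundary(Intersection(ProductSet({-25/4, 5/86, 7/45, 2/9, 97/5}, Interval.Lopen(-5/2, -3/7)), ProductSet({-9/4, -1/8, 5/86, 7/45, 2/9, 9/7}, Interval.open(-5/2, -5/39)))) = ProductSet({5/86, 7/45, 2/9}, Interval(-5/2, -3/7))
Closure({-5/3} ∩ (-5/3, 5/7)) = ∅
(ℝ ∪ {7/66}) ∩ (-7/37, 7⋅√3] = (-7/37, 7⋅√3]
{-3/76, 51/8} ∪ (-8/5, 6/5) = (-8/5, 6/5) ∪ {51/8}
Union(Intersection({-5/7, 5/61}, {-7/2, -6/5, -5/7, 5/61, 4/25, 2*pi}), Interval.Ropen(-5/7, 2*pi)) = Interval.Ropen(-5/7, 2*pi)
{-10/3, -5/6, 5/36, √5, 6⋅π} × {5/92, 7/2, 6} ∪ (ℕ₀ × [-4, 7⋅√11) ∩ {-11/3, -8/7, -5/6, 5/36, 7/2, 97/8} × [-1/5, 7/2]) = {-10/3, -5/6, 5/36, √5, 6⋅π} × {5/92, 7/2, 6}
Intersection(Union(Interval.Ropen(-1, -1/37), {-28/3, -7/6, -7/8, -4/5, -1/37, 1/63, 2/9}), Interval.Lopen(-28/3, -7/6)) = {-7/6}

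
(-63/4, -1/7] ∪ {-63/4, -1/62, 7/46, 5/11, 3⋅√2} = [-63/4, -1/7] ∪ {-1/62, 7/46, 5/11, 3⋅√2}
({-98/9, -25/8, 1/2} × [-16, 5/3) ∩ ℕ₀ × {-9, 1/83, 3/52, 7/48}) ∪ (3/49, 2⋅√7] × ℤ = (3/49, 2⋅√7] × ℤ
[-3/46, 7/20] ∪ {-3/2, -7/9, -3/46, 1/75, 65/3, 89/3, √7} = {-3/2, -7/9, 65/3, 89/3, √7} ∪ [-3/46, 7/20]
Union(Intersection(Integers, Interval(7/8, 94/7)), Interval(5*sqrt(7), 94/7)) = Union(Interval(5*sqrt(7), 94/7), Range(1, 14, 1))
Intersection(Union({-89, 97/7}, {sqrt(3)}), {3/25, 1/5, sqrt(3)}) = {sqrt(3)}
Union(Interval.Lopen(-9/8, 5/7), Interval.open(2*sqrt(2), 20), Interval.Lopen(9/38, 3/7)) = Union(Interval.Lopen(-9/8, 5/7), Interval.open(2*sqrt(2), 20))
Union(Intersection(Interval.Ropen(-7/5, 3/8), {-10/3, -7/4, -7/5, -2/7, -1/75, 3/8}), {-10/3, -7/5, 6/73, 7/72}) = {-10/3, -7/5, -2/7, -1/75, 6/73, 7/72}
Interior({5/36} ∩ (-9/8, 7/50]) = ∅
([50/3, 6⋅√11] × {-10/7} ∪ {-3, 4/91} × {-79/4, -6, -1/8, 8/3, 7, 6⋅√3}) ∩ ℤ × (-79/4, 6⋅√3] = ({17, 18, 19} × {-10/7}) ∪ ({-3} × {-6, -1/8, 8/3, 7, 6⋅√3})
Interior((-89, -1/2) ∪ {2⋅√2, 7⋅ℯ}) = (-89, -1/2)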